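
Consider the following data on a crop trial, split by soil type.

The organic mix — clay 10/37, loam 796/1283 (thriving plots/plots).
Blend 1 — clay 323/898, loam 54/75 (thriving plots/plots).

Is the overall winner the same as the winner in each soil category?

Clay: the organic mix 10/37 = 27.0%, Blend 1 323/898 = 36.0% → Blend 1
Loam: the organic mix 796/1283 = 62.0%, Blend 1 54/75 = 72.0% → Blend 1
Overall: the organic mix 806/1320 = 61.1%, Blend 1 377/973 = 38.7% → the organic mix
Blend 1 wins each soil group but the organic mix wins overall — the comparison reverses. Blend 1's plots skew toward clay, which has a lower base rate.

No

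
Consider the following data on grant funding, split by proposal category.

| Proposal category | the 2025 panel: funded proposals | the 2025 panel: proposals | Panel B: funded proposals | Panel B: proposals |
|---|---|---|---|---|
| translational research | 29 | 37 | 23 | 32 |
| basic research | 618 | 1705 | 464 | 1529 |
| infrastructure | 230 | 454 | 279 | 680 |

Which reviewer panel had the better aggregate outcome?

the 2025 panel

Translational research: the 2025 panel 29/37 = 78.4%, Panel B 23/32 = 71.9% → the 2025 panel
Basic research: the 2025 panel 618/1705 = 36.2%, Panel B 464/1529 = 30.3% → the 2025 panel
Infrastructure: the 2025 panel 230/454 = 50.7%, Panel B 279/680 = 41.0% → the 2025 panel
Overall: the 2025 panel 877/2196 = 39.9%, Panel B 766/2241 = 34.2% → the 2025 panel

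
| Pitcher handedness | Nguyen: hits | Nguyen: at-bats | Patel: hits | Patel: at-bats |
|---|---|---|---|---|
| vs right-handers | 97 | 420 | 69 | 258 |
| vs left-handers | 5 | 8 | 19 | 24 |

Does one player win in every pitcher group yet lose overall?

No

Vs right-handers: Nguyen 97/420 = 23.1%, Patel 69/258 = 26.7% → Patel
Vs left-handers: Nguyen 5/8 = 62.5%, Patel 19/24 = 79.2% → Patel
Overall: Nguyen 102/428 = 23.8%, Patel 88/282 = 31.2% → Patel
Patel wins overall and in every pitcher group — no reversal.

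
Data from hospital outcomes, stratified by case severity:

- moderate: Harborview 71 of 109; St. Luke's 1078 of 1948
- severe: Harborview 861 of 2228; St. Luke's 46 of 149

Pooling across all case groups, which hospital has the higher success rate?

St. Luke's

Moderate: Harborview 71/109 = 65.1%, St. Luke's 1078/1948 = 55.3% → Harborview
Severe: Harborview 861/2228 = 38.6%, St. Luke's 46/149 = 30.9% → Harborview
Overall: Harborview 932/2337 = 39.9%, St. Luke's 1124/2097 = 53.6% → St. Luke's
(Harborview wins every case group but St. Luke's wins overall — Harborview's patients skew toward the low-rate severe group.)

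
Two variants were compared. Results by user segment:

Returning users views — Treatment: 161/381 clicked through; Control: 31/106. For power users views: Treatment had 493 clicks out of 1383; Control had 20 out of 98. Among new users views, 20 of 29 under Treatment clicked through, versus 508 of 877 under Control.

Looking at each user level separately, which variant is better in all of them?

Returning users: Treatment 161/381 = 42.3%, Control 31/106 = 29.2% → Treatment
Power users: Treatment 493/1383 = 35.6%, Control 20/98 = 20.4% → Treatment
New users: Treatment 20/29 = 69.0%, Control 508/877 = 57.9% → Treatment
Treatment has the higher rate in all 3 groups.

Treatment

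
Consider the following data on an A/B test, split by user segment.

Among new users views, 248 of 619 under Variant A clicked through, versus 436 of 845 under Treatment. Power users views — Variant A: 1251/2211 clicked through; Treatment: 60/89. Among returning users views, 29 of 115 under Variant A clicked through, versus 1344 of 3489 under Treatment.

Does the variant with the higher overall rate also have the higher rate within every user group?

No

New users: Variant A 248/619 = 40.1%, Treatment 436/845 = 51.6% → Treatment
Power users: Variant A 1251/2211 = 56.6%, Treatment 60/89 = 67.4% → Treatment
Returning users: Variant A 29/115 = 25.2%, Treatment 1344/3489 = 38.5% → Treatment
Overall: Variant A 1528/2945 = 51.9%, Treatment 1840/4423 = 41.6% → Variant A
Treatment wins each user group but Variant A wins overall — the comparison reverses. Treatment's views skew toward returning users, which has a lower base rate.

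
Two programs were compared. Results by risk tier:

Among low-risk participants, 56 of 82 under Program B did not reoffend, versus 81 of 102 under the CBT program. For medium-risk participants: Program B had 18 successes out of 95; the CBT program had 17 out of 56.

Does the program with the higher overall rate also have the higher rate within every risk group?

Low-risk: Program B 56/82 = 68.3%, the CBT program 81/102 = 79.4% → the CBT program
Medium-risk: Program B 18/95 = 18.9%, the CBT program 17/56 = 30.4% → the CBT program
Overall: Program B 74/177 = 41.8%, the CBT program 98/158 = 62.0% → the CBT program
The CBT program wins overall and in every risk group — no reversal.

Yes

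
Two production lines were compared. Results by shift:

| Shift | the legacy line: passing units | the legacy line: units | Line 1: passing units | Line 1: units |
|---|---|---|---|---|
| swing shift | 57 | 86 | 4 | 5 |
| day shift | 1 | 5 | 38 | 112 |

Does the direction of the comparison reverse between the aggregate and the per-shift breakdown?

Swing shift: the legacy line 57/86 = 66.3%, Line 1 4/5 = 80.0% → Line 1
Day shift: the legacy line 1/5 = 20.0%, Line 1 38/112 = 33.9% → Line 1
Overall: the legacy line 58/91 = 63.7%, Line 1 42/117 = 35.9% → the legacy line
Line 1 wins each shift group but the legacy line wins overall — the comparison reverses. Line 1's units skew toward day shift, which has a lower base rate.

Yes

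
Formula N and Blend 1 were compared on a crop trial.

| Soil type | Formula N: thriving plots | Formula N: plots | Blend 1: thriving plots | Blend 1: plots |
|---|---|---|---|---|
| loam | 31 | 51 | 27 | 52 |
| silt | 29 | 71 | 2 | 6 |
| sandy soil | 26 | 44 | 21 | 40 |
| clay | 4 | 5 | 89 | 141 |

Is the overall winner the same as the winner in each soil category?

Loam: Formula N 31/51 = 60.8%, Blend 1 27/52 = 51.9% → Formula N
Silt: Formula N 29/71 = 40.8%, Blend 1 2/6 = 33.3% → Formula N
Sandy soil: Formula N 26/44 = 59.1%, Blend 1 21/40 = 52.5% → Formula N
Clay: Formula N 4/5 = 80.0%, Blend 1 89/141 = 63.1% → Formula N
Overall: Formula N 90/171 = 52.6%, Blend 1 139/239 = 58.2% → Blend 1
Formula N wins each soil group but Blend 1 wins overall — the comparison reverses. Formula N's plots skew toward silt, which has a lower base rate.

No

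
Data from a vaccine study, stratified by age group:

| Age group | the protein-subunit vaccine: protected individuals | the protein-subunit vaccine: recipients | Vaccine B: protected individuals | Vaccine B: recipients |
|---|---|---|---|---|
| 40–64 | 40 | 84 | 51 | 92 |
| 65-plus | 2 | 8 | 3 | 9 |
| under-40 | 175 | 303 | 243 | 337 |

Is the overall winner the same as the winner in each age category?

40–64: the protein-subunit vaccine 40/84 = 47.6%, Vaccine B 51/92 = 55.4% → Vaccine B
65-plus: the protein-subunit vaccine 2/8 = 25.0%, Vaccine B 3/9 = 33.3% → Vaccine B
Under-40: the protein-subunit vaccine 175/303 = 57.8%, Vaccine B 243/337 = 72.1% → Vaccine B
Overall: the protein-subunit vaccine 217/395 = 54.9%, Vaccine B 297/438 = 67.8% → Vaccine B
Vaccine B wins overall and in every age group — no reversal.

Yes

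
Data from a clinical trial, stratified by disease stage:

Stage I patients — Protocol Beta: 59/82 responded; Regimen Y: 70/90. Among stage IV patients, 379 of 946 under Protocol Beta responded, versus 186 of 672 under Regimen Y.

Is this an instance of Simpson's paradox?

No

Stage I: Protocol Beta 59/82 = 72.0%, Regimen Y 70/90 = 77.8% → Regimen Y
Stage IV: Protocol Beta 379/946 = 40.1%, Regimen Y 186/672 = 27.7% → Protocol Beta
Overall: Protocol Beta 438/1028 = 42.6%, Regimen Y 256/762 = 33.6% → Protocol Beta
Neither sweeps: Protocol Beta wins 1 of 2 groups, Regimen Y wins 1. Protocol Beta wins overall but not every group — no Simpson reversal.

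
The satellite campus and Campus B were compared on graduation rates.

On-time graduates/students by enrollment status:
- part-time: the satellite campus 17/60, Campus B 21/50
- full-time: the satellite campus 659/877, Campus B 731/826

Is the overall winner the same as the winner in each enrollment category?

Part-time: the satellite campus 17/60 = 28.3%, Campus B 21/50 = 42.0% → Campus B
Full-time: the satellite campus 659/877 = 75.1%, Campus B 731/826 = 88.5% → Campus B
Overall: the satellite campus 676/937 = 72.1%, Campus B 752/876 = 85.8% → Campus B
Campus B wins overall and in every enrollment group — no reversal.

Yes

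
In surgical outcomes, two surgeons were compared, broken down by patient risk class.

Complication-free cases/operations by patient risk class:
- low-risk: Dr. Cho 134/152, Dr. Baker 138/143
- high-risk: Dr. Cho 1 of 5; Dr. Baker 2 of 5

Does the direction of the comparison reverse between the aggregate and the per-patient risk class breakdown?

Low-risk: Dr. Cho 134/152 = 88.2%, Dr. Baker 138/143 = 96.5% → Dr. Baker
High-risk: Dr. Cho 1/5 = 20.0%, Dr. Baker 2/5 = 40.0% → Dr. Baker
Overall: Dr. Cho 135/157 = 86.0%, Dr. Baker 140/148 = 94.6% → Dr. Baker
Dr. Baker wins overall and in every patient risk group — no reversal.

No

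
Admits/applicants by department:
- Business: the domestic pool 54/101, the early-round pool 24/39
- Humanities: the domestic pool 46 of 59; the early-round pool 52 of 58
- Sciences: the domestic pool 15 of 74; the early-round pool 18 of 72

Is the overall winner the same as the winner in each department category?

Yes

Business: the domestic pool 54/101 = 53.5%, the early-round pool 24/39 = 61.5% → the early-round pool
Humanities: the domestic pool 46/59 = 78.0%, the early-round pool 52/58 = 89.7% → the early-round pool
Sciences: the domestic pool 15/74 = 20.3%, the early-round pool 18/72 = 25.0% → the early-round pool
Overall: the domestic pool 115/234 = 49.1%, the early-round pool 94/169 = 55.6% → the early-round pool
The early-round pool wins overall and in every department group — no reversal.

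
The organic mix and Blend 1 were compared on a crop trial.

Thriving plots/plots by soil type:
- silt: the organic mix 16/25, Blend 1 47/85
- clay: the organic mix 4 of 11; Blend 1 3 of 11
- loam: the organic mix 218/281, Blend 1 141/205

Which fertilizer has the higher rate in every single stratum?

Silt: the organic mix 16/25 = 64.0%, Blend 1 47/85 = 55.3% → the organic mix
Clay: the organic mix 4/11 = 36.4%, Blend 1 3/11 = 27.3% → the organic mix
Loam: the organic mix 218/281 = 77.6%, Blend 1 141/205 = 68.8% → the organic mix
The organic mix has the higher rate in all 3 groups.

the organic mix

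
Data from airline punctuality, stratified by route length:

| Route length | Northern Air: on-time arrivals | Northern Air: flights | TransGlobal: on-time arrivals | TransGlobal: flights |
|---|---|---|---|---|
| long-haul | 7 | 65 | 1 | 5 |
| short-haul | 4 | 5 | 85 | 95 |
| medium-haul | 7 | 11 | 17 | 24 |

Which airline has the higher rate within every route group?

Long-haul: Northern Air 7/65 = 10.8%, TransGlobal 1/5 = 20.0% → TransGlobal
Short-haul: Northern Air 4/5 = 80.0%, TransGlobal 85/95 = 89.5% → TransGlobal
Medium-haul: Northern Air 7/11 = 63.6%, TransGlobal 17/24 = 70.8% → TransGlobal
TransGlobal has the higher rate in all 3 groups.

TransGlobal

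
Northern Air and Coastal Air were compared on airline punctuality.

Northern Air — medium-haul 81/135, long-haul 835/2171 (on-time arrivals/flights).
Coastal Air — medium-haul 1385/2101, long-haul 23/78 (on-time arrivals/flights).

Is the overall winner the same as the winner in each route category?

Medium-haul: Northern Air 81/135 = 60.0%, Coastal Air 1385/2101 = 65.9% → Coastal Air
Long-haul: Northern Air 835/2171 = 38.5%, Coastal Air 23/78 = 29.5% → Northern Air
Overall: Northern Air 916/2306 = 39.7%, Coastal Air 1408/2179 = 64.6% → Coastal Air
Neither sweeps: Northern Air wins 1 of 2 groups, Coastal Air wins 1. Coastal Air wins overall but not every group — no Simpson reversal.

No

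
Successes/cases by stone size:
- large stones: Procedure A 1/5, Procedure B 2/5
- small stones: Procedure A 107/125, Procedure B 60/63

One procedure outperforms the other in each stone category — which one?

Large stones: Procedure A 1/5 = 20.0%, Procedure B 2/5 = 40.0% → Procedure B
Small stones: Procedure A 107/125 = 85.6%, Procedure B 60/63 = 95.2% → Procedure B
Procedure B has the higher rate in both groups.

Procedure B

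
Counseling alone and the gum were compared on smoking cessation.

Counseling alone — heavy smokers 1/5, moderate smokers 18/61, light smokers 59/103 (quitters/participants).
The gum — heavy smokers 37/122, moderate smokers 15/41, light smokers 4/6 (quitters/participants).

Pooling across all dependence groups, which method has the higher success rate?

counseling alone

Heavy smokers: counseling alone 1/5 = 20.0%, the gum 37/122 = 30.3% → the gum
Moderate smokers: counseling alone 18/61 = 29.5%, the gum 15/41 = 36.6% → the gum
Light smokers: counseling alone 59/103 = 57.3%, the gum 4/6 = 66.7% → the gum
Overall: counseling alone 78/169 = 46.2%, the gum 56/169 = 33.1% → counseling alone
(The gum wins every dependence group but counseling alone wins overall — the gum's participants skew toward the low-rate heavy smokers group.)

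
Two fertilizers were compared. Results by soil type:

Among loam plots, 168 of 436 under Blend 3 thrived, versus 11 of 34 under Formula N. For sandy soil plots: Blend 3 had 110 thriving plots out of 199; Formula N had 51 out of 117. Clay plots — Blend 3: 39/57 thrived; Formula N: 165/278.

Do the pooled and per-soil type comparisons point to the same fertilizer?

No

Loam: Blend 3 168/436 = 38.5%, Formula N 11/34 = 32.4% → Blend 3
Sandy soil: Blend 3 110/199 = 55.3%, Formula N 51/117 = 43.6% → Blend 3
Clay: Blend 3 39/57 = 68.4%, Formula N 165/278 = 59.4% → Blend 3
Overall: Blend 3 317/692 = 45.8%, Formula N 227/429 = 52.9% → Formula N
Blend 3 wins each soil group but Formula N wins overall — the comparison reverses. Blend 3's plots skew toward loam, which has a lower base rate.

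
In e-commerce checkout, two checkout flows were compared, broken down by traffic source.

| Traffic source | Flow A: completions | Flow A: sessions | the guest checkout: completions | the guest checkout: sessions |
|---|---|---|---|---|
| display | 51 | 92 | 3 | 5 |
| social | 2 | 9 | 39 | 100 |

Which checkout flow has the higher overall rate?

Flow A

Display: Flow A 51/92 = 55.4%, the guest checkout 3/5 = 60.0% → the guest checkout
Social: Flow A 2/9 = 22.2%, the guest checkout 39/100 = 39.0% → the guest checkout
Overall: Flow A 53/101 = 52.5%, the guest checkout 42/105 = 40.0% → Flow A
(The guest checkout wins every traffic group but Flow A wins overall — the guest checkout's sessions skew toward the low-rate social group.)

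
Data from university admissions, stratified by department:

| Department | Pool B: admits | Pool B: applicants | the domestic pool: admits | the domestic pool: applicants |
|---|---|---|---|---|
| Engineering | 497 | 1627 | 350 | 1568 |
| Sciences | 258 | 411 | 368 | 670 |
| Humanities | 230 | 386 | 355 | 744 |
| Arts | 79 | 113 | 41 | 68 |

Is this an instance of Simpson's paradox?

Engineering: Pool B 497/1627 = 30.5%, the domestic pool 350/1568 = 22.3% → Pool B
Sciences: Pool B 258/411 = 62.8%, the domestic pool 368/670 = 54.9% → Pool B
Humanities: Pool B 230/386 = 59.6%, the domestic pool 355/744 = 47.7% → Pool B
Arts: Pool B 79/113 = 69.9%, the domestic pool 41/68 = 60.3% → Pool B
Overall: Pool B 1064/2537 = 41.9%, the domestic pool 1114/3050 = 36.5% → Pool B
Pool B wins overall and in every department group — no reversal.

No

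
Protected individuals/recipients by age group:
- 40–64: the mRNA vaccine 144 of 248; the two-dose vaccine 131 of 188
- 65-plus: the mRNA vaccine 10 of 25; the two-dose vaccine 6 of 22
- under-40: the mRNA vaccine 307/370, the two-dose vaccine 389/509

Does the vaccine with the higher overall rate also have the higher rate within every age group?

40–64: the mRNA vaccine 144/248 = 58.1%, the two-dose vaccine 131/188 = 69.7% → the two-dose vaccine
65-plus: the mRNA vaccine 10/25 = 40.0%, the two-dose vaccine 6/22 = 27.3% → the mRNA vaccine
Under-40: the mRNA vaccine 307/370 = 83.0%, the two-dose vaccine 389/509 = 76.4% → the mRNA vaccine
Overall: the mRNA vaccine 461/643 = 71.7%, the two-dose vaccine 526/719 = 73.2% → the two-dose vaccine
Neither sweeps: the mRNA vaccine wins 2 of 3 groups, the two-dose vaccine wins 1. The two-dose vaccine wins overall but not every group — no Simpson reversal.

No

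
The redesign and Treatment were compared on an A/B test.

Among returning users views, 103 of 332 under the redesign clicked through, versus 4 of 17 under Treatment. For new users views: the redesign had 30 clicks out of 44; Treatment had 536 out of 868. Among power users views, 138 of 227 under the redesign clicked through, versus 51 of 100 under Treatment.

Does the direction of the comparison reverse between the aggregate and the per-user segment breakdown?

Yes

Returning users: the redesign 103/332 = 31.0%, Treatment 4/17 = 23.5% → the redesign
New users: the redesign 30/44 = 68.2%, Treatment 536/868 = 61.8% → the redesign
Power users: the redesign 138/227 = 60.8%, Treatment 51/100 = 51.0% → the redesign
Overall: the redesign 271/603 = 44.9%, Treatment 591/985 = 60.0% → Treatment
The redesign wins each user group but Treatment wins overall — the comparison reverses. The redesign's views skew toward returning users, which has a lower base rate.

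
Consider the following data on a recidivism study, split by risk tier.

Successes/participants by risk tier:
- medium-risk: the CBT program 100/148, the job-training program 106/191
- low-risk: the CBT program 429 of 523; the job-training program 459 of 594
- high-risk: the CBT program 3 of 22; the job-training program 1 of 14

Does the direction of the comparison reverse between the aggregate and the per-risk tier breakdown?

No

Medium-risk: the CBT program 100/148 = 67.6%, the job-training program 106/191 = 55.5% → the CBT program
Low-risk: the CBT program 429/523 = 82.0%, the job-training program 459/594 = 77.3% → the CBT program
High-risk: the CBT program 3/22 = 13.6%, the job-training program 1/14 = 7.1% → the CBT program
Overall: the CBT program 532/693 = 76.8%, the job-training program 566/799 = 70.8% → the CBT program
The CBT program wins overall and in every risk group — no reversal.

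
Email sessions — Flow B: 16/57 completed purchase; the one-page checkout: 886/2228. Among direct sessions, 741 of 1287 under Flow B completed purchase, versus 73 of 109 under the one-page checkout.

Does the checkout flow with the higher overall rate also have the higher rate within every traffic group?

No

Email: Flow B 16/57 = 28.1%, the one-page checkout 886/2228 = 39.8% → the one-page checkout
Direct: Flow B 741/1287 = 57.6%, the one-page checkout 73/109 = 67.0% → the one-page checkout
Overall: Flow B 757/1344 = 56.3%, the one-page checkout 959/2337 = 41.0% → Flow B
The one-page checkout wins each traffic group but Flow B wins overall — the comparison reverses. The one-page checkout's sessions skew toward email, which has a lower base rate.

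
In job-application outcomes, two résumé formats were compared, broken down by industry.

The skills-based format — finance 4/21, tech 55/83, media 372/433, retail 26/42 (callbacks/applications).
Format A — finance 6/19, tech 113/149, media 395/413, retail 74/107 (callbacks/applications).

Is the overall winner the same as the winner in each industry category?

Yes

Finance: the skills-based format 4/21 = 19.0%, Format A 6/19 = 31.6% → Format A
Tech: the skills-based format 55/83 = 66.3%, Format A 113/149 = 75.8% → Format A
Media: the skills-based format 372/433 = 85.9%, Format A 395/413 = 95.6% → Format A
Retail: the skills-based format 26/42 = 61.9%, Format A 74/107 = 69.2% → Format A
Overall: the skills-based format 457/579 = 78.9%, Format A 588/688 = 85.5% → Format A
Format A wins overall and in every industry group — no reversal.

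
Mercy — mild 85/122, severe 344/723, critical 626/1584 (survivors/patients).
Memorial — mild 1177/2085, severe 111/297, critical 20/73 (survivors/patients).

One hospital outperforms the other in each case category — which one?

Mild: Mercy 85/122 = 69.7%, Memorial 1177/2085 = 56.5% → Mercy
Severe: Mercy 344/723 = 47.6%, Memorial 111/297 = 37.4% → Mercy
Critical: Mercy 626/1584 = 39.5%, Memorial 20/73 = 27.4% → Mercy
Mercy has the higher rate in all 3 groups.

Mercy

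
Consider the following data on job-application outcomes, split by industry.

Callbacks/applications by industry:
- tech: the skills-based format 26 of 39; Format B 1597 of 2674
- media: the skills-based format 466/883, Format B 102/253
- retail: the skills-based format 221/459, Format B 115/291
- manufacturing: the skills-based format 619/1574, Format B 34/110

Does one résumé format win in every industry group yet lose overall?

Yes

Tech: the skills-based format 26/39 = 66.7%, Format B 1597/2674 = 59.7% → the skills-based format
Media: the skills-based format 466/883 = 52.8%, Format B 102/253 = 40.3% → the skills-based format
Retail: the skills-based format 221/459 = 48.1%, Format B 115/291 = 39.5% → the skills-based format
Manufacturing: the skills-based format 619/1574 = 39.3%, Format B 34/110 = 30.9% → the skills-based format
Overall: the skills-based format 1332/2955 = 45.1%, Format B 1848/3328 = 55.5% → Format B
The skills-based format wins each industry group but Format B wins overall — the comparison reverses. The skills-based format's applications skew toward manufacturing, which has a lower base rate.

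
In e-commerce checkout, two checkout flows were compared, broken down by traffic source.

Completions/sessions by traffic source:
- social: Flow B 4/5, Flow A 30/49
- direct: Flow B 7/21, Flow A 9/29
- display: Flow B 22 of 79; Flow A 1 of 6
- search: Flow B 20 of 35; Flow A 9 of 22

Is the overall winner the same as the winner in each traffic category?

No

Social: Flow B 4/5 = 80.0%, Flow A 30/49 = 61.2% → Flow B
Direct: Flow B 7/21 = 33.3%, Flow A 9/29 = 31.0% → Flow B
Display: Flow B 22/79 = 27.8%, Flow A 1/6 = 16.7% → Flow B
Search: Flow B 20/35 = 57.1%, Flow A 9/22 = 40.9% → Flow B
Overall: Flow B 53/140 = 37.9%, Flow A 49/106 = 46.2% → Flow A
Flow B wins each traffic group but Flow A wins overall — the comparison reverses. Flow B's sessions skew toward display, which has a lower base rate.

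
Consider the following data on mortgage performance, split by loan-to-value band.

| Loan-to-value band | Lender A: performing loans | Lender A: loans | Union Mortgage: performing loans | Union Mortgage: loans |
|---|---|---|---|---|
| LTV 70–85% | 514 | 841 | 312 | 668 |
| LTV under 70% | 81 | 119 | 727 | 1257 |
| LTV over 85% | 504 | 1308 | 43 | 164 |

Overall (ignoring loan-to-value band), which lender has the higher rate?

Union Mortgage

LTV 70–85%: Lender A 514/841 = 61.1%, Union Mortgage 312/668 = 46.7% → Lender A
LTV under 70%: Lender A 81/119 = 68.1%, Union Mortgage 727/1257 = 57.8% → Lender A
LTV over 85%: Lender A 504/1308 = 38.5%, Union Mortgage 43/164 = 26.2% → Lender A
Overall: Lender A 1099/2268 = 48.5%, Union Mortgage 1082/2089 = 51.8% → Union Mortgage
(Lender A wins every loan-to-value group but Union Mortgage wins overall — Lender A's loans skew toward the low-rate LTV over 85% group.)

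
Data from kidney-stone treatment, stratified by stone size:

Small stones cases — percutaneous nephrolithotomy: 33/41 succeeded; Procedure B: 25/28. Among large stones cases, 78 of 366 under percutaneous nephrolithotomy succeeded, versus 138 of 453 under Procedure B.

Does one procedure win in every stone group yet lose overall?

No

Small stones: percutaneous nephrolithotomy 33/41 = 80.5%, Procedure B 25/28 = 89.3% → Procedure B
Large stones: percutaneous nephrolithotomy 78/366 = 21.3%, Procedure B 138/453 = 30.5% → Procedure B
Overall: percutaneous nephrolithotomy 111/407 = 27.3%, Procedure B 163/481 = 33.9% → Procedure B
Procedure B wins overall and in every stone group — no reversal.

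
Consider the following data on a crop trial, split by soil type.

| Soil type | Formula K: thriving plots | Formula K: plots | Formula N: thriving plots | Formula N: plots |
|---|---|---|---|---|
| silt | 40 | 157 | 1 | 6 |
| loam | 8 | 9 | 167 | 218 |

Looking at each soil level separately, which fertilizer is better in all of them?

Formula K

Silt: Formula K 40/157 = 25.5%, Formula N 1/6 = 16.7% → Formula K
Loam: Formula K 8/9 = 88.9%, Formula N 167/218 = 76.6% → Formula K
Formula K has the higher rate in both groups.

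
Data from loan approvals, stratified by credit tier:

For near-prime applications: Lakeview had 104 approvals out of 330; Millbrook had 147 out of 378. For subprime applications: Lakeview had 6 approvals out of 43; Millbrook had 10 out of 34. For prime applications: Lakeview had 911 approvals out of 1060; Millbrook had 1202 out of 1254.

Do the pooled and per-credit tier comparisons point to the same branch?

Yes

Near-prime: Lakeview 104/330 = 31.5%, Millbrook 147/378 = 38.9% → Millbrook
Subprime: Lakeview 6/43 = 14.0%, Millbrook 10/34 = 29.4% → Millbrook
Prime: Lakeview 911/1060 = 85.9%, Millbrook 1202/1254 = 95.9% → Millbrook
Overall: Lakeview 1021/1433 = 71.2%, Millbrook 1359/1666 = 81.6% → Millbrook
Millbrook wins overall and in every credit group — no reversal.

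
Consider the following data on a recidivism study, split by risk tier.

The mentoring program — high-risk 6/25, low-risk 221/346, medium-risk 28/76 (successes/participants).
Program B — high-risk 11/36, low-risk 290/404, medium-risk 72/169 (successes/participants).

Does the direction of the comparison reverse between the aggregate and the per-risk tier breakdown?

High-risk: the mentoring program 6/25 = 24.0%, Program B 11/36 = 30.6% → Program B
Low-risk: the mentoring program 221/346 = 63.9%, Program B 290/404 = 71.8% → Program B
Medium-risk: the mentoring program 28/76 = 36.8%, Program B 72/169 = 42.6% → Program B
Overall: the mentoring program 255/447 = 57.0%, Program B 373/609 = 61.2% → Program B
Program B wins overall and in every risk group — no reversal.

No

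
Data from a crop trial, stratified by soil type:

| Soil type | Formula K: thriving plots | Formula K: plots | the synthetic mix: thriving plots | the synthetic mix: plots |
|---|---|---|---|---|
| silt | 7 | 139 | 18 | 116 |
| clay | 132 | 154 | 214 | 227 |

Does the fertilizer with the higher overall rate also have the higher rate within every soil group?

Silt: Formula K 7/139 = 5.0%, the synthetic mix 18/116 = 15.5% → the synthetic mix
Clay: Formula K 132/154 = 85.7%, the synthetic mix 214/227 = 94.3% → the synthetic mix
Overall: Formula K 139/293 = 47.4%, the synthetic mix 232/343 = 67.6% → the synthetic mix
The synthetic mix wins overall and in every soil group — no reversal.

Yes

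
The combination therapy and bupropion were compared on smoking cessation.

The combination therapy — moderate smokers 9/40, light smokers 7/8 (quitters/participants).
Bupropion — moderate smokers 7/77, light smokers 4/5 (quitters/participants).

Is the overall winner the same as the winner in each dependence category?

Yes

Moderate smokers: the combination therapy 9/40 = 22.5%, bupropion 7/77 = 9.1% → the combination therapy
Light smokers: the combination therapy 7/8 = 87.5%, bupropion 4/5 = 80.0% → the combination therapy
Overall: the combination therapy 16/48 = 33.3%, bupropion 11/82 = 13.4% → the combination therapy
The combination therapy wins overall and in every dependence group — no reversal.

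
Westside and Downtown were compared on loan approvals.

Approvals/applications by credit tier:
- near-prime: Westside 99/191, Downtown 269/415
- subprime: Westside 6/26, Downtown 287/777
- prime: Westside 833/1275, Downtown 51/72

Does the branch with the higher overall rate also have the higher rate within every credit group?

Near-prime: Westside 99/191 = 51.8%, Downtown 269/415 = 64.8% → Downtown
Subprime: Westside 6/26 = 23.1%, Downtown 287/777 = 36.9% → Downtown
Prime: Westside 833/1275 = 65.3%, Downtown 51/72 = 70.8% → Downtown
Overall: Westside 938/1492 = 62.9%, Downtown 607/1264 = 48.0% → Westside
Downtown wins each credit group but Westside wins overall — the comparison reverses. Downtown's applications skew toward subprime, which has a lower base rate.

No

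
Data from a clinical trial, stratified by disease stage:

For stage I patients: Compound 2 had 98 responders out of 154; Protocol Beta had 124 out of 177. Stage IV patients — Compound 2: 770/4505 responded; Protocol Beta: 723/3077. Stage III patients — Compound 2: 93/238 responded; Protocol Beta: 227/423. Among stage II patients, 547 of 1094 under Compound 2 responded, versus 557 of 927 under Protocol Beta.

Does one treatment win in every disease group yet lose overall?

No

Stage I: Compound 2 98/154 = 63.6%, Protocol Beta 124/177 = 70.1% → Protocol Beta
Stage IV: Compound 2 770/4505 = 17.1%, Protocol Beta 723/3077 = 23.5% → Protocol Beta
Stage III: Compound 2 93/238 = 39.1%, Protocol Beta 227/423 = 53.7% → Protocol Beta
Stage II: Compound 2 547/1094 = 50.0%, Protocol Beta 557/927 = 60.1% → Protocol Beta
Overall: Compound 2 1508/5991 = 25.2%, Protocol Beta 1631/4604 = 35.4% → Protocol Beta
Protocol Beta wins overall and in every disease group — no reversal.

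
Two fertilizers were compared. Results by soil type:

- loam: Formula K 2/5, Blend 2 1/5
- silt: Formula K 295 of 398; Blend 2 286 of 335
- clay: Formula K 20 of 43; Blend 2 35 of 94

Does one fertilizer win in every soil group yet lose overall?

No

Loam: Formula K 2/5 = 40.0%, Blend 2 1/5 = 20.0% → Formula K
Silt: Formula K 295/398 = 74.1%, Blend 2 286/335 = 85.4% → Blend 2
Clay: Formula K 20/43 = 46.5%, Blend 2 35/94 = 37.2% → Formula K
Overall: Formula K 317/446 = 71.1%, Blend 2 322/434 = 74.2% → Blend 2
Neither sweeps: Formula K wins 2 of 3 groups, Blend 2 wins 1. Blend 2 wins overall but not every group — no Simpson reversal.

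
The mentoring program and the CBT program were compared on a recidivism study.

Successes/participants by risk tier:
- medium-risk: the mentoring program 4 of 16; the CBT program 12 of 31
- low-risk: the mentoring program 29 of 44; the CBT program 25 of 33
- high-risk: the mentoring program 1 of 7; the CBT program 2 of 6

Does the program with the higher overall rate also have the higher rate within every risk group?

Yes

Medium-risk: the mentoring program 4/16 = 25.0%, the CBT program 12/31 = 38.7% → the CBT program
Low-risk: the mentoring program 29/44 = 65.9%, the CBT program 25/33 = 75.8% → the CBT program
High-risk: the mentoring program 1/7 = 14.3%, the CBT program 2/6 = 33.3% → the CBT program
Overall: the mentoring program 34/67 = 50.7%, the CBT program 39/70 = 55.7% → the CBT program
The CBT program wins overall and in every risk group — no reversal.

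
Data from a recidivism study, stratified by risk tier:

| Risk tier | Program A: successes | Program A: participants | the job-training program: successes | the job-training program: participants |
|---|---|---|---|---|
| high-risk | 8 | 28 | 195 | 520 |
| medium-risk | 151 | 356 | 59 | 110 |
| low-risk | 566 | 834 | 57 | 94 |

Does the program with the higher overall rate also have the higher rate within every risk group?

No

High-risk: Program A 8/28 = 28.6%, the job-training program 195/520 = 37.5% → the job-training program
Medium-risk: Program A 151/356 = 42.4%, the job-training program 59/110 = 53.6% → the job-training program
Low-risk: Program A 566/834 = 67.9%, the job-training program 57/94 = 60.6% → Program A
Overall: Program A 725/1218 = 59.5%, the job-training program 311/724 = 43.0% → Program A
Neither sweeps: Program A wins 1 of 3 groups, the job-training program wins 2. Program A wins overall but not every group — no Simpson reversal.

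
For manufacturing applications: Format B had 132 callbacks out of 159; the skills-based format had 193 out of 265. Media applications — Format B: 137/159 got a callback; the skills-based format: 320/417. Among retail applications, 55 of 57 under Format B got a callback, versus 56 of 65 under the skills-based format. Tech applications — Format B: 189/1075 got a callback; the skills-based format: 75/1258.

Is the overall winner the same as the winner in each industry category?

Yes

Manufacturing: Format B 132/159 = 83.0%, the skills-based format 193/265 = 72.8% → Format B
Media: Format B 137/159 = 86.2%, the skills-based format 320/417 = 76.7% → Format B
Retail: Format B 55/57 = 96.5%, the skills-based format 56/65 = 86.2% → Format B
Tech: Format B 189/1075 = 17.6%, the skills-based format 75/1258 = 6.0% → Format B
Overall: Format B 513/1450 = 35.4%, the skills-based format 644/2005 = 32.1% → Format B
Format B wins overall and in every industry group — no reversal.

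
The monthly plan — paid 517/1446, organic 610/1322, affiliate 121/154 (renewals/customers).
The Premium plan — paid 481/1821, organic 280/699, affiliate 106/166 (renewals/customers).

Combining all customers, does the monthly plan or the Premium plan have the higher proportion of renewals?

the monthly plan

Paid: the monthly plan 517/1446 = 35.8%, the Premium plan 481/1821 = 26.4% → the monthly plan
Organic: the monthly plan 610/1322 = 46.1%, the Premium plan 280/699 = 40.1% → the monthly plan
Affiliate: the monthly plan 121/154 = 78.6%, the Premium plan 106/166 = 63.9% → the monthly plan
Overall: the monthly plan 1248/2922 = 42.7%, the Premium plan 867/2686 = 32.3% → the monthly plan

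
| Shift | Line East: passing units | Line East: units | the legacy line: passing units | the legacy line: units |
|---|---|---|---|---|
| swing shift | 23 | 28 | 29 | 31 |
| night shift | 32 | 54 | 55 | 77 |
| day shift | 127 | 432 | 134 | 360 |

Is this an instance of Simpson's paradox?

Swing shift: Line East 23/28 = 82.1%, the legacy line 29/31 = 93.5% → the legacy line
Night shift: Line East 32/54 = 59.3%, the legacy line 55/77 = 71.4% → the legacy line
Day shift: Line East 127/432 = 29.4%, the legacy line 134/360 = 37.2% → the legacy line
Overall: Line East 182/514 = 35.4%, the legacy line 218/468 = 46.6% → the legacy line
The legacy line wins overall and in every shift group — no reversal.

No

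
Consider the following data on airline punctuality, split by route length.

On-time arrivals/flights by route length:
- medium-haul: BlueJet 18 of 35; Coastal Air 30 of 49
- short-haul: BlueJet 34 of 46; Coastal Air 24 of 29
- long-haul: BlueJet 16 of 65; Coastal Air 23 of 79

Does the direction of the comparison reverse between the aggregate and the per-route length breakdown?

No

Medium-haul: BlueJet 18/35 = 51.4%, Coastal Air 30/49 = 61.2% → Coastal Air
Short-haul: BlueJet 34/46 = 73.9%, Coastal Air 24/29 = 82.8% → Coastal Air
Long-haul: BlueJet 16/65 = 24.6%, Coastal Air 23/79 = 29.1% → Coastal Air
Overall: BlueJet 68/146 = 46.6%, Coastal Air 77/157 = 49.0% → Coastal Air
Coastal Air wins overall and in every route group — no reversal.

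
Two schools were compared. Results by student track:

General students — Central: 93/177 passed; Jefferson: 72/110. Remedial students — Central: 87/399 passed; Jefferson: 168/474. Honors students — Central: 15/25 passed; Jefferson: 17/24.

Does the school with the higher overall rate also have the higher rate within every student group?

Yes

General: Central 93/177 = 52.5%, Jefferson 72/110 = 65.5% → Jefferson
Remedial: Central 87/399 = 21.8%, Jefferson 168/474 = 35.4% → Jefferson
Honors: Central 15/25 = 60.0%, Jefferson 17/24 = 70.8% → Jefferson
Overall: Central 195/601 = 32.4%, Jefferson 257/608 = 42.3% → Jefferson
Jefferson wins overall and in every student group — no reversal.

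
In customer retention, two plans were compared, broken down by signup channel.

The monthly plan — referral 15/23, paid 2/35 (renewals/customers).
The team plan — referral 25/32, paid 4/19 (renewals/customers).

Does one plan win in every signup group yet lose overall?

No

Referral: the monthly plan 15/23 = 65.2%, the team plan 25/32 = 78.1% → the team plan
Paid: the monthly plan 2/35 = 5.7%, the team plan 4/19 = 21.1% → the team plan
Overall: the monthly plan 17/58 = 29.3%, the team plan 29/51 = 56.9% → the team plan
The team plan wins overall and in every signup group — no reversal.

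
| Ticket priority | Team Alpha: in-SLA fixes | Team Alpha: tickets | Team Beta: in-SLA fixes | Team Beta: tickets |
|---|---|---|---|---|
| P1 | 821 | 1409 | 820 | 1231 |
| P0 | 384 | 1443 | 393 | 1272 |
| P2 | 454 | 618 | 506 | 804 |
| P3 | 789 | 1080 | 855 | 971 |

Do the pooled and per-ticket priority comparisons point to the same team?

No

P1: Team Alpha 821/1409 = 58.3%, Team Beta 820/1231 = 66.6% → Team Beta
P0: Team Alpha 384/1443 = 26.6%, Team Beta 393/1272 = 30.9% → Team Beta
P2: Team Alpha 454/618 = 73.5%, Team Beta 506/804 = 62.9% → Team Alpha
P3: Team Alpha 789/1080 = 73.1%, Team Beta 855/971 = 88.1% → Team Beta
Overall: Team Alpha 2448/4550 = 53.8%, Team Beta 2574/4278 = 60.2% → Team Beta
Neither sweeps: Team Alpha wins 1 of 4 groups, Team Beta wins 3. Team Beta wins overall but not every group — no Simpson reversal.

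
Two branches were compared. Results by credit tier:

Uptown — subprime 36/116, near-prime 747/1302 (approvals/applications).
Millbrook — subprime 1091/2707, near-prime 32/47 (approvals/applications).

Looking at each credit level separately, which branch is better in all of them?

Subprime: Uptown 36/116 = 31.0%, Millbrook 1091/2707 = 40.3% → Millbrook
Near-prime: Uptown 747/1302 = 57.4%, Millbrook 32/47 = 68.1% → Millbrook
Millbrook has the higher rate in both groups.

Millbrook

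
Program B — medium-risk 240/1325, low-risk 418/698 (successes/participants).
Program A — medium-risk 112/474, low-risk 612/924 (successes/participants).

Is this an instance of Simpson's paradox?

Medium-risk: Program B 240/1325 = 18.1%, Program A 112/474 = 23.6% → Program A
Low-risk: Program B 418/698 = 59.9%, Program A 612/924 = 66.2% → Program A
Overall: Program B 658/2023 = 32.5%, Program A 724/1398 = 51.8% → Program A
Program A wins overall and in every risk group — no reversal.

No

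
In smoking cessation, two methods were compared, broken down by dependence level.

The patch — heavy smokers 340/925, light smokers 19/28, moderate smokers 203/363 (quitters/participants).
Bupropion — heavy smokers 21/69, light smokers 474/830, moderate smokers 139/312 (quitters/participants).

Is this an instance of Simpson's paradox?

Yes

Heavy smokers: the patch 340/925 = 36.8%, bupropion 21/69 = 30.4% → the patch
Light smokers: the patch 19/28 = 67.9%, bupropion 474/830 = 57.1% → the patch
Moderate smokers: the patch 203/363 = 55.9%, bupropion 139/312 = 44.6% → the patch
Overall: the patch 562/1316 = 42.7%, bupropion 634/1211 = 52.4% → bupropion
The patch wins each dependence group but bupropion wins overall — the comparison reverses. The patch's participants skew toward heavy smokers, which has a lower base rate.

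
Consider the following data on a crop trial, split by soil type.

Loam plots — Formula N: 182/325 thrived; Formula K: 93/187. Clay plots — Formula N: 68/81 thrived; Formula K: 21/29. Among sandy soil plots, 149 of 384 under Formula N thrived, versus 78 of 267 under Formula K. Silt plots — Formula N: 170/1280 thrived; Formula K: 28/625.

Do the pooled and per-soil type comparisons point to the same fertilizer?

Yes

Loam: Formula N 182/325 = 56.0%, Formula K 93/187 = 49.7% → Formula N
Clay: Formula N 68/81 = 84.0%, Formula K 21/29 = 72.4% → Formula N
Sandy soil: Formula N 149/384 = 38.8%, Formula K 78/267 = 29.2% → Formula N
Silt: Formula N 170/1280 = 13.3%, Formula K 28/625 = 4.5% → Formula N
Overall: Formula N 569/2070 = 27.5%, Formula K 220/1108 = 19.9% → Formula N
Formula N wins overall and in every soil group — no reversal.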